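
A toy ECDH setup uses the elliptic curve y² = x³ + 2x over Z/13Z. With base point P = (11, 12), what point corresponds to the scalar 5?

Repeated addition: build up to 5P.
2P: tangent at (11, 12): λ = (3·11² + 2)/(2·12) ≡ 1/11. 11⁻¹ ≡ 6 (mod 13), so λ ≡ 1·6 ≡ 6.
  x = λ² - 11 - 11 = 36 - 22 ≡ 1; y = λ·(11 - 1) - 12 ≡ 9. → (1, 9)
3P: (1, 9) + (11, 12). λ = (12 - 9)/(11 - 1) ≡ 3/10 mod 13. 10⁻¹ ≡ 4 (mod 13) since 10·4 = 40 ≡ 1, so λ ≡ 12.
  x = λ² - 1 - 11 = 144 - 12 ≡ 2; y = λ·(1 - 2) - 9 ≡ 5. → (2, 5)
4P: (2, 5) + (11, 12). λ = (12 - 5)/(11 - 2) ≡ 7/9 mod 13. 9⁻¹ ≡ 3 (mod 13), so λ ≡ 8.
  x = λ² - 2 - 11 = 64 - 13 ≡ 12; y = λ·(2 - 12) - 5 ≡ 6. → (12, 6)
5P: (12, 6) + (11, 12). λ = (12 - 6)/(11 - 12) ≡ 6/12 mod 13. 12⁻¹ ≡ 12 (mod 13), so λ ≡ 7.
  x = λ² - 12 - 11 = 49 - 23 ≡ 0; y = λ·(12 - 0) - 6 ≡ 0. → (0, 0)

(0, 0)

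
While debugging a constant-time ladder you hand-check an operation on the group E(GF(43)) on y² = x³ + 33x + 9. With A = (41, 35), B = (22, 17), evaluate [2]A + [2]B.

(10, 36)

First 2A:
Repeated addition: build up to 2A.
2A: tangent at (41, 35): λ = (3·41² + 33)/(2·35) ≡ 2/27. 27⁻¹ ≡ 8 (mod 43), so λ ≡ 2·8 ≡ 16.
  x = λ² - 41 - 41 = 256 - 82 ≡ 2; y = λ·(41 - 2) - 35 ≡ 30. → (2, 30)
2A = (2, 30).
Next 2B:
Repeated addition: build up to 2B.
2B: tangent at (22, 17): λ = (3·22² + 33)/(2·17) ≡ 23/34. 34⁻¹ ≡ 19 (mod 43) since 34·19 = 646 ≡ 1, so λ ≡ 23·19 ≡ 7.
  x = λ² - 22 - 22 = 49 - 44 ≡ 5; y = λ·(22 - 5) - 17 ≡ 16. → (5, 16)
2B = (5, 16).
Finally 2A + 2B:
(2, 30) + (5, 16). λ = (16 - 30)/(5 - 2) ≡ 29/3 mod 43. 3⁻¹ ≡ 29 (mod 43) since 3·29 = 87 ≡ 1, so λ ≡ 24.
  x = λ² - 2 - 5 = 576 - 7 ≡ 10; y = λ·(2 - 10) - 30 ≡ 36. → (10, 36)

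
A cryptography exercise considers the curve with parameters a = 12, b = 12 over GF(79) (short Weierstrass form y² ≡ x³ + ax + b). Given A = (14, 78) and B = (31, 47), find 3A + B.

First 3A:
Repeated addition: build up to 3A.
2A: tangent at (14, 78): λ = (3·14² + 12)/(2·78) ≡ 47/77. 77⁻¹ ≡ 39 (mod 79), so λ ≡ 47·39 ≡ 16.
  x = λ² - 14 - 14 = 256 - 28 ≡ 70; y = λ·(14 - 70) - 78 ≡ 53. → (70, 53)
3A: (70, 53) + (14, 78). λ = (78 - 53)/(14 - 70) ≡ 25/23 mod 79. 23⁻¹ ≡ 55 (mod 79), so λ ≡ 32.
  x = λ² - 70 - 14 = 1024 - 84 ≡ 71; y = λ·(70 - 71) - 53 ≡ 73. → (71, 73)
3A = (71, 73).
Finally 3A + B:
(71, 73) + (31, 47). λ = (47 - 73)/(31 - 71) ≡ 53/39 mod 79. 39⁻¹ ≡ 77 (mod 79), so λ ≡ 52.
  x = λ² - 71 - 31 = 2704 - 102 ≡ 74; y = λ·(71 - 74) - 73 ≡ 8. → (74, 8)

(74, 8)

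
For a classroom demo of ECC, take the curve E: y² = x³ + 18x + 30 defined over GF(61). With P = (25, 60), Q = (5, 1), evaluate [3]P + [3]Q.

First 3P:
Repeated addition: build up to 3P.
2P: tangent at (25, 60): λ = (3·25² + 18)/(2·60) ≡ 2/59. 59⁻¹ ≡ 30 (mod 61) since 59·30 = 1770 ≡ 1, so λ ≡ 2·30 ≡ 60.
  x = λ² - 25 - 25 = 3600 - 50 ≡ 12; y = λ·(25 - 12) - 60 ≡ 49. → (12, 49)
3P: (12, 49) + (25, 60). λ = (60 - 49)/(25 - 12) ≡ 11/13 mod 61. 13⁻¹ ≡ 47 (mod 61), so λ ≡ 29.
  x = λ² - 12 - 25 = 841 - 37 ≡ 11; y = λ·(12 - 11) - 49 ≡ 41. → (11, 41)
3P = (11, 41).
Next 3Q:
Repeated addition: build up to 3Q.
2Q: tangent at (5, 1): λ = (3·5² + 18)/(2·1) ≡ 32/2. 2⁻¹ ≡ 31 (mod 61) since 2·31 = 62 ≡ 1, so λ ≡ 32·31 ≡ 16.
  x = λ² - 5 - 5 = 256 - 10 ≡ 2; y = λ·(5 - 2) - 1 ≡ 47. → (2, 47)
3Q: (2, 47) + (5, 1). λ = (1 - 47)/(5 - 2) ≡ 15/3 mod 61. 3⁻¹ ≡ 41 (mod 61), so λ ≡ 5.
  x = λ² - 2 - 5 = 25 - 7 ≡ 18; y = λ·(2 - 18) - 47 ≡ 56. → (18, 56)
3Q = (18, 56).
Finally 3P + 3Q:
(11, 41) + (18, 56). λ = (56 - 41)/(18 - 11) ≡ 15/7 mod 61. 7⁻¹ ≡ 35 (mod 61), so λ ≡ 37.
  x = λ² - 11 - 18 = 1369 - 29 ≡ 59; y = λ·(11 - 59) - 41 ≡ 13. → (59, 13)

(59, 13)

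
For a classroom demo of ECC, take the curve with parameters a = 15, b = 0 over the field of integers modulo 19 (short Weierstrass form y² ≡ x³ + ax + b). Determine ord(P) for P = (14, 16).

10

2P: tangent at (14, 16): λ = (3·14² + 15)/(2·16) ≡ 14/13. 13⁻¹ ≡ 3 (mod 19) since 13·3 = 39 ≡ 1, so λ ≡ 14·3 ≡ 4.
  x = λ² - 14 - 14 = 16 - 28 ≡ 7; y = λ·(14 - 7) - 16 ≡ 12. → (7, 12)
3P: (7, 12) + (14, 16). λ = (16 - 12)/(14 - 7) ≡ 4/7 mod 19. 7⁻¹ ≡ 11 (mod 19), so λ ≡ 6.
  x = λ² - 7 - 14 = 36 - 21 ≡ 15; y = λ·(7 - 15) - 12 ≡ 16. → (15, 16)
4P: (15, 16) + (14, 16). λ = (16 - 16)/(14 - 15) ≡ 0/18 mod 19. 18⁻¹ ≡ 18 (mod 19), so λ ≡ 0.
  x = λ² - 15 - 14 = 0 - 29 ≡ 9; y = λ·(15 - 9) - 16 ≡ 3. → (9, 3)
5P: (9, 3) + (14, 16). λ = (16 - 3)/(14 - 9) ≡ 13/5 mod 19. 5⁻¹ ≡ 4 (mod 19) since 5·4 = 20 ≡ 1, so λ ≡ 14.
  x = λ² - 9 - 14 = 196 - 23 ≡ 2; y = λ·(9 - 2) - 3 ≡ 0. → (2, 0)
6P: (2, 0) + (14, 16). λ = (16 - 0)/(14 - 2) ≡ 16/12 mod 19. 12⁻¹ ≡ 8 (mod 19), so λ ≡ 14.
  x = λ² - 2 - 14 = 196 - 16 ≡ 9; y = λ·(2 - 9) - 0 ≡ 16. → (9, 16)
7P: (9, 16) + (14, 16). λ = (16 - 16)/(14 - 9) ≡ 0/5 mod 19. 5⁻¹ ≡ 4 (mod 19) since 5·4 = 20 ≡ 1, so λ ≡ 0.
  x = λ² - 9 - 14 = 0 - 23 ≡ 15; y = λ·(9 - 15) - 16 ≡ 3. → (15, 3)
8P: (15, 3) + (14, 16). λ = (16 - 3)/(14 - 15) ≡ 13/18 mod 19. 18⁻¹ ≡ 18 (mod 19) since 18·18 = 324 ≡ 1, so λ ≡ 6.
  x = λ² - 15 - 14 = 36 - 29 ≡ 7; y = λ·(15 - 7) - 3 ≡ 7. → (7, 7)
9P: (7, 7) + (14, 16). λ = (16 - 7)/(14 - 7) ≡ 9/7 mod 19. 7⁻¹ ≡ 11 (mod 19), so λ ≡ 4.
  x = λ² - 7 - 14 = 16 - 21 ≡ 14; y = λ·(7 - 14) - 7 ≡ 3. → (14, 3)
10P: (14, 3) + (14, 16): same x and y₁ ≡ -y₂, so the sum is the point at infinity.
10P = the point at infinity, so the order is 10.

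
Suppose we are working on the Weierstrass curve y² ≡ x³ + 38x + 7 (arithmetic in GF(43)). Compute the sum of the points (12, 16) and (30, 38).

(12, 16) + (30, 38). λ = (38 - 16)/(30 - 12) ≡ 22/18 mod 43. 18⁻¹ ≡ 12 (mod 43), so λ ≡ 6.
  x = λ² - 12 - 30 = 36 - 42 ≡ 37; y = λ·(12 - 37) - 16 ≡ 6. → (37, 6)

(37, 6)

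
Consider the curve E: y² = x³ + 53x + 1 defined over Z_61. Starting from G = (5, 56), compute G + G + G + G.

(5, 56)

Double-and-add on 4 = (100)₂. Start with G = (5, 56) for the leading 1-bit.
double: tangent at (5, 56): λ = (3·5² + 53)/(2·56) ≡ 6/51. 51⁻¹ ≡ 6 (mod 61), so λ ≡ 6·6 ≡ 36.
  x = λ² - 5 - 5 = 1296 - 10 ≡ 5; y = λ·(5 - 5) - 56 ≡ 5. → (5, 5)
double: tangent at (5, 5): λ = (3·5² + 53)/(2·5) ≡ 6/10. 10⁻¹ ≡ 55 (mod 61), so λ ≡ 6·55 ≡ 25.
  x = λ² - 5 - 5 = 625 - 10 ≡ 5; y = λ·(5 - 5) - 5 ≡ 56. → (5, 56)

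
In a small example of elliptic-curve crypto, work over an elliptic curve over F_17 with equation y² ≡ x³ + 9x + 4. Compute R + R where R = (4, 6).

tangent at (4, 6): λ = (3·4² + 9)/(2·6) ≡ 6/12. 12⁻¹ ≡ 10 (mod 17), so λ ≡ 6·10 ≡ 9.
  x = λ² - 4 - 4 = 81 - 8 ≡ 5; y = λ·(4 - 5) - 6 ≡ 2. → (5, 2)

(5, 2)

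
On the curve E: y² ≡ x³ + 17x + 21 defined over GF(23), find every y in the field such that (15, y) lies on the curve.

none

x³ + 17x + 21 = 3651 ≡ 17 (mod 23).
17 is a non-residue mod 23; no y exists.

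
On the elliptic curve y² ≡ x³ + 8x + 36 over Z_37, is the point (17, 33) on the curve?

yes

y² = 33² ≡ 16; x³ + 8x + 36 = 5085 ≡ 16 (mod 37). 16 = 16.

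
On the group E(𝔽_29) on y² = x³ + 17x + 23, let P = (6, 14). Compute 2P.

(11, 2)

tangent at (6, 14): λ = (3·6² + 17)/(2·14) ≡ 9/28. 28⁻¹ ≡ 28 (mod 29), so λ ≡ 9·28 ≡ 20.
  x = λ² - 6 - 6 = 400 - 12 ≡ 11; y = λ·(6 - 11) - 14 ≡ 2. → (11, 2)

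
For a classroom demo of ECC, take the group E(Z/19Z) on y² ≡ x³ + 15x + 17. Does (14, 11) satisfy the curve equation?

yes

y² = 11² ≡ 7; x³ + 15x + 17 = 2971 ≡ 7 (mod 19). 7 = 7.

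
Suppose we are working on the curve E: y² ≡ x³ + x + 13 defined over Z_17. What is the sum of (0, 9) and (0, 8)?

The two points share x = 0 and their y-coordinates satisfy 9 + 8 ≡ 0 (mod 17), so they are inverses. Their sum is the point at infinity.

O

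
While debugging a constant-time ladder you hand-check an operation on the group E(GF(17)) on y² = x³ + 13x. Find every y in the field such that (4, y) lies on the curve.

none

x³ + 13x + 0 = 116 ≡ 14 (mod 17).
14 is a non-residue mod 17; no y exists.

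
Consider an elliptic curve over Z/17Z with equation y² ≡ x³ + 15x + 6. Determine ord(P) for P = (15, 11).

2P: tangent at (15, 11): λ = (3·15² + 15)/(2·11) ≡ 10/5. 5⁻¹ ≡ 7 (mod 17) since 5·7 = 35 ≡ 1, so λ ≡ 10·7 ≡ 2.
  x = λ² - 15 - 15 = 4 - 30 ≡ 8; y = λ·(15 - 8) - 11 ≡ 3. → (8, 3)
3P: (8, 3) + (15, 11). λ = (11 - 3)/(15 - 8) ≡ 8/7 mod 17. 7⁻¹ ≡ 5 (mod 17) since 7·5 = 35 ≡ 1, so λ ≡ 6.
  x = λ² - 8 - 15 = 36 - 23 ≡ 13; y = λ·(8 - 13) - 3 ≡ 1. → (13, 1)
4P: (13, 1) + (15, 11). λ = (11 - 1)/(15 - 13) ≡ 10/2 mod 17. 2⁻¹ ≡ 9 (mod 17) since 2·9 = 18 ≡ 1, so λ ≡ 5.
  x = λ² - 13 - 15 = 25 - 28 ≡ 14; y = λ·(13 - 14) - 1 ≡ 11. → (14, 11)
5P: (14, 11) + (15, 11). λ = (11 - 11)/(15 - 14) ≡ 0/1 mod 17. 1⁻¹ ≡ 1 (mod 17) since 1·1 = 1 ≡ 1, so λ ≡ 0.
  x = λ² - 14 - 15 = 0 - 29 ≡ 5; y = λ·(14 - 5) - 11 ≡ 6. → (5, 6)
6P: (5, 6) + (15, 11). λ = (11 - 6)/(15 - 5) ≡ 5/10 mod 17. 10⁻¹ ≡ 12 (mod 17) since 10·12 = 120 ≡ 1, so λ ≡ 9.
  x = λ² - 5 - 15 = 81 - 20 ≡ 10; y = λ·(5 - 10) - 6 ≡ 0. → (10, 0)
7P: (10, 0) + (15, 11). λ = (11 - 0)/(15 - 10) ≡ 11/5 mod 17. 5⁻¹ ≡ 7 (mod 17) since 5·7 = 35 ≡ 1, so λ ≡ 9.
  x = λ² - 10 - 15 = 81 - 25 ≡ 5; y = λ·(10 - 5) - 0 ≡ 11. → (5, 11)
8P: (5, 11) + (15, 11). λ = (11 - 11)/(15 - 5) ≡ 0/10 mod 17. 10⁻¹ ≡ 12 (mod 17), so λ ≡ 0.
  x = λ² - 5 - 15 = 0 - 20 ≡ 14; y = λ·(5 - 14) - 11 ≡ 6. → (14, 6)
9P: (14, 6) + (15, 11). λ = (11 - 6)/(15 - 14) ≡ 5/1 mod 17. 1⁻¹ ≡ 1 (mod 17) since 1·1 = 1 ≡ 1, so λ ≡ 5.
  x = λ² - 14 - 15 = 25 - 29 ≡ 13; y = λ·(14 - 13) - 6 ≡ 16. → (13, 16)
10P: (13, 16) + (15, 11). λ = (11 - 16)/(15 - 13) ≡ 12/2 mod 17. 2⁻¹ ≡ 9 (mod 17) since 2·9 = 18 ≡ 1, so λ ≡ 6.
  x = λ² - 13 - 15 = 36 - 28 ≡ 8; y = λ·(13 - 8) - 16 ≡ 14. → (8, 14)
11P: (8, 14) + (15, 11). λ = (11 - 14)/(15 - 8) ≡ 14/7 mod 17. 7⁻¹ ≡ 5 (mod 17), so λ ≡ 2.
  x = λ² - 8 - 15 = 4 - 23 ≡ 15; y = λ·(8 - 15) - 14 ≡ 6. → (15, 6)
12P: (15, 6) + (15, 11): same x and y₁ ≡ -y₂, so the sum is ∞.
12P = ∞, so the order is 12.

12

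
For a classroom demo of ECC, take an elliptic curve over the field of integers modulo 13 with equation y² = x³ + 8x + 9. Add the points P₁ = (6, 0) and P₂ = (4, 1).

(0, 10)

(6, 0) + (4, 1). λ = (1 - 0)/(4 - 6) ≡ 1/11 mod 13. 11⁻¹ ≡ 6 (mod 13), so λ ≡ 6.
  x = λ² - 6 - 4 = 36 - 10 ≡ 0; y = λ·(6 - 0) - 0 ≡ 10. → (0, 10)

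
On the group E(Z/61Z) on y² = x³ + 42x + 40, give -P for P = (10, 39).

-(10, 39) = (10, -39 mod 61) = (10, 22).

(10, 22)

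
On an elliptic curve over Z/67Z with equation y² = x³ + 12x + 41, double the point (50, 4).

tangent at (50, 4): λ = (3·50² + 12)/(2·4) ≡ 8/8. 8⁻¹ ≡ 42 (mod 67), so λ ≡ 8·42 ≡ 1.
  x = λ² - 50 - 50 = 1 - 100 ≡ 35; y = λ·(50 - 35) - 4 ≡ 11. → (35, 11)

(35, 11)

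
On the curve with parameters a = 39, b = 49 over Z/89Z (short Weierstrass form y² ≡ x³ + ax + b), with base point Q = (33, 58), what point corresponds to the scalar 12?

(40, 85)

Repeated addition: build up to 12Q.
2Q: tangent at (33, 58): λ = (3·33² + 39)/(2·58) ≡ 13/27. 27⁻¹ ≡ 33 (mod 89), so λ ≡ 13·33 ≡ 73.
  x = λ² - 33 - 33 = 5329 - 66 ≡ 12; y = λ·(33 - 12) - 58 ≡ 51. → (12, 51)
3Q: (12, 51) + (33, 58). λ = (58 - 51)/(33 - 12) ≡ 7/21 mod 89. 21⁻¹ ≡ 17 (mod 89), so λ ≡ 30.
  x = λ² - 12 - 33 = 900 - 45 ≡ 54; y = λ·(12 - 54) - 51 ≡ 24. → (54, 24)
4Q: (54, 24) + (33, 58). λ = (58 - 24)/(33 - 54) ≡ 34/68 mod 89. 68⁻¹ ≡ 72 (mod 89), so λ ≡ 45.
  x = λ² - 54 - 33 = 2025 - 87 ≡ 69; y = λ·(54 - 69) - 24 ≡ 13. → (69, 13)
5Q: (69, 13) + (33, 58). λ = (58 - 13)/(33 - 69) ≡ 45/53 mod 89. 53⁻¹ ≡ 42 (mod 89), so λ ≡ 21.
  x = λ² - 69 - 33 = 441 - 102 ≡ 72; y = λ·(69 - 72) - 13 ≡ 13. → (72, 13)
6Q: (72, 13) + (33, 58). λ = (58 - 13)/(33 - 72) ≡ 45/50 mod 89. 50⁻¹ ≡ 73 (mod 89), so λ ≡ 81.
  x = λ² - 72 - 33 = 6561 - 105 ≡ 48; y = λ·(72 - 48) - 13 ≡ 62. → (48, 62)
7Q: (48, 62) + (33, 58). λ = (58 - 62)/(33 - 48) ≡ 85/74 mod 89. 74⁻¹ ≡ 83 (mod 89), so λ ≡ 24.
  x = λ² - 48 - 33 = 576 - 81 ≡ 50; y = λ·(48 - 50) - 62 ≡ 68. → (50, 68)
8Q: (50, 68) + (33, 58). λ = (58 - 68)/(33 - 50) ≡ 79/72 mod 89. 72⁻¹ ≡ 68 (mod 89), so λ ≡ 32.
  x = λ² - 50 - 33 = 1024 - 83 ≡ 51; y = λ·(50 - 51) - 68 ≡ 78. → (51, 78)
9Q: (51, 78) + (33, 58). λ = (58 - 78)/(33 - 51) ≡ 69/71 mod 89. 71⁻¹ ≡ 84 (mod 89), so λ ≡ 11.
  x = λ² - 51 - 33 = 121 - 84 ≡ 37; y = λ·(51 - 37) - 78 ≡ 76. → (37, 76)
10Q: (37, 76) + (33, 58). λ = (58 - 76)/(33 - 37) ≡ 71/85 mod 89. 85⁻¹ ≡ 22 (mod 89) since 85·22 = 1870 ≡ 1, so λ ≡ 49.
  x = λ² - 37 - 33 = 2401 - 70 ≡ 17; y = λ·(37 - 17) - 76 ≡ 14. → (17, 14)
11Q: (17, 14) + (33, 58). λ = (58 - 14)/(33 - 17) ≡ 44/16 mod 89. 16⁻¹ ≡ 39 (mod 89) since 16·39 = 624 ≡ 1, so λ ≡ 25.
  x = λ² - 17 - 33 = 625 - 50 ≡ 41; y = λ·(17 - 41) - 14 ≡ 9. → (41, 9)
12Q: (41, 9) + (33, 58). λ = (58 - 9)/(33 - 41) ≡ 49/81 mod 89. 81⁻¹ ≡ 11 (mod 89) since 81·11 = 891 ≡ 1, so λ ≡ 5.
  x = λ² - 41 - 33 = 25 - 74 ≡ 40; y = λ·(41 - 40) - 9 ≡ 85. → (40, 85)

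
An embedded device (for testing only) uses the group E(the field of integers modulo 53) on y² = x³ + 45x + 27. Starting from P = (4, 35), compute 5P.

Repeated addition: build up to 5P.
2P: tangent at (4, 35): λ = (3·4² + 45)/(2·35) ≡ 40/17. 17⁻¹ ≡ 25 (mod 53) since 17·25 = 425 ≡ 1, so λ ≡ 40·25 ≡ 46.
  x = λ² - 4 - 4 = 2116 - 8 ≡ 41; y = λ·(4 - 41) - 35 ≡ 12. → (41, 12)
3P: (41, 12) + (4, 35). λ = (35 - 12)/(4 - 41) ≡ 23/16 mod 53. 16⁻¹ ≡ 10 (mod 53) since 16·10 = 160 ≡ 1, so λ ≡ 18.
  x = λ² - 41 - 4 = 324 - 45 ≡ 14; y = λ·(41 - 14) - 12 ≡ 50. → (14, 50)
4P: (14, 50) + (4, 35). λ = (35 - 50)/(4 - 14) ≡ 38/43 mod 53. 43⁻¹ ≡ 37 (mod 53) since 43·37 = 1591 ≡ 1, so λ ≡ 28.
  x = λ² - 14 - 4 = 784 - 18 ≡ 24; y = λ·(14 - 24) - 50 ≡ 41. → (24, 41)
5P: (24, 41) + (4, 35). λ = (35 - 41)/(4 - 24) ≡ 47/33 mod 53. 33⁻¹ ≡ 45 (mod 53) since 33·45 = 1485 ≡ 1, so λ ≡ 48.
  x = λ² - 24 - 4 = 2304 - 28 ≡ 50; y = λ·(24 - 50) - 41 ≡ 36. → (50, 36)

(50, 36)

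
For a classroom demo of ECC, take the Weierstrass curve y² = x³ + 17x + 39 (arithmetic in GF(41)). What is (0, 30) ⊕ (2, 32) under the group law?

(0, 30) + (2, 32). λ = (32 - 30)/(2 - 0) ≡ 2/2 mod 41. 2⁻¹ ≡ 21 (mod 41) since 2·21 = 42 ≡ 1, so λ ≡ 1.
  x = λ² - 0 - 2 = 1 - 2 ≡ 40; y = λ·(0 - 40) - 30 ≡ 12. → (40, 12)

(40, 12)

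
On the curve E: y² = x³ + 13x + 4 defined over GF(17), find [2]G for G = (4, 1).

tangent at (4, 1): λ = (3·4² + 13)/(2·1) ≡ 10/2. 2⁻¹ ≡ 9 (mod 17) since 2·9 = 18 ≡ 1, so λ ≡ 10·9 ≡ 5.
  x = λ² - 4 - 4 = 25 - 8 ≡ 0; y = λ·(4 - 0) - 1 ≡ 2. → (0, 2)

(0, 2)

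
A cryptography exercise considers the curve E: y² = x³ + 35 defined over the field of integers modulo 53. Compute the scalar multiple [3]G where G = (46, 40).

Repeated addition: build up to 3G.
2G: tangent at (46, 40): λ = (3·46² + 0)/(2·40) ≡ 41/27. 27⁻¹ ≡ 2 (mod 53), so λ ≡ 41·2 ≡ 29.
  x = λ² - 46 - 46 = 841 - 92 ≡ 7; y = λ·(46 - 7) - 40 ≡ 31. → (7, 31)
3G: (7, 31) + (46, 40). λ = (40 - 31)/(46 - 7) ≡ 9/39 mod 53. 39⁻¹ ≡ 34 (mod 53), so λ ≡ 41.
  x = λ² - 7 - 46 = 1681 - 53 ≡ 38; y = λ·(7 - 38) - 31 ≡ 23. → (38, 23)

(38, 23)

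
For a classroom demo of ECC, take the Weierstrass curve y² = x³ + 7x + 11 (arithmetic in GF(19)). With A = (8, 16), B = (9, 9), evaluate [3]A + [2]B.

First 3A:
Repeated addition: build up to 3A.
2A: tangent at (8, 16): λ = (3·8² + 7)/(2·16) ≡ 9/13. 13⁻¹ ≡ 3 (mod 19) since 13·3 = 39 ≡ 1, so λ ≡ 9·3 ≡ 8.
  x = λ² - 8 - 8 = 64 - 16 ≡ 10; y = λ·(8 - 10) - 16 ≡ 6. → (10, 6)
3A: (10, 6) + (8, 16). λ = (16 - 6)/(8 - 10) ≡ 10/17 mod 19. 17⁻¹ ≡ 9 (mod 19), so λ ≡ 14.
  x = λ² - 10 - 8 = 196 - 18 ≡ 7; y = λ·(10 - 7) - 6 ≡ 17. → (7, 17)
3A = (7, 17).
Next 2B:
Repeated addition: build up to 2B.
2B: tangent at (9, 9): λ = (3·9² + 7)/(2·9) ≡ 3/18. 18⁻¹ ≡ 18 (mod 19), so λ ≡ 3·18 ≡ 16.
  x = λ² - 9 - 9 = 256 - 18 ≡ 10; y = λ·(9 - 10) - 9 ≡ 13. → (10, 13)
2B = (10, 13).
Finally 3A + 2B:
(7, 17) + (10, 13). λ = (13 - 17)/(10 - 7) ≡ 15/3 mod 19. 3⁻¹ ≡ 13 (mod 19), so λ ≡ 5.
  x = λ² - 7 - 10 = 25 - 17 ≡ 8; y = λ·(7 - 8) - 17 ≡ 16. → (8, 16)

(8, 16)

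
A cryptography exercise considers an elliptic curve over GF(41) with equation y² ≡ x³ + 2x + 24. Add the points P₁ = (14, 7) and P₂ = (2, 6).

(14, 7) + (2, 6). λ = (6 - 7)/(2 - 14) ≡ 40/29 mod 41. 29⁻¹ ≡ 17 (mod 41), so λ ≡ 24.
  x = λ² - 14 - 2 = 576 - 16 ≡ 27; y = λ·(14 - 27) - 7 ≡ 9. → (27, 9)

(27, 9)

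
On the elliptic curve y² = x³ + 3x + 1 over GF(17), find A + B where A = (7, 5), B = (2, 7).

(7, 5) + (2, 7). λ = (7 - 5)/(2 - 7) ≡ 2/12 mod 17. 12⁻¹ ≡ 10 (mod 17) since 12·10 = 120 ≡ 1, so λ ≡ 3.
  x = λ² - 7 - 2 = 9 - 9 ≡ 0; y = λ·(7 - 0) - 5 ≡ 16. → (0, 16)

(0, 16)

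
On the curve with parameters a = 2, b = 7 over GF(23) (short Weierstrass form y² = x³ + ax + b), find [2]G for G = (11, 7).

tangent at (11, 7): λ = (3·11² + 2)/(2·7) ≡ 20/14. 14⁻¹ ≡ 5 (mod 23) since 14·5 = 70 ≡ 1, so λ ≡ 20·5 ≡ 8.
  x = λ² - 11 - 11 = 64 - 22 ≡ 19; y = λ·(11 - 19) - 7 ≡ 21. → (19, 21)

(19, 21)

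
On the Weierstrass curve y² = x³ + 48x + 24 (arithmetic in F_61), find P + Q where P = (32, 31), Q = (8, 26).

(40, 8)

(32, 31) + (8, 26). λ = (26 - 31)/(8 - 32) ≡ 56/37 mod 61. 37⁻¹ ≡ 33 (mod 61) since 37·33 = 1221 ≡ 1, so λ ≡ 18.
  x = λ² - 32 - 8 = 324 - 40 ≡ 40; y = λ·(32 - 40) - 31 ≡ 8. → (40, 8)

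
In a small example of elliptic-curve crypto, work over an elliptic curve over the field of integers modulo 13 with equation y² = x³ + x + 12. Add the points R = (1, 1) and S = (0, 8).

(1, 1) + (0, 8). λ = (8 - 1)/(0 - 1) ≡ 7/12 mod 13. 12⁻¹ ≡ 12 (mod 13), so λ ≡ 6.
  x = λ² - 1 - 0 = 36 - 1 ≡ 9; y = λ·(1 - 9) - 1 ≡ 3. → (9, 3)

(9, 3)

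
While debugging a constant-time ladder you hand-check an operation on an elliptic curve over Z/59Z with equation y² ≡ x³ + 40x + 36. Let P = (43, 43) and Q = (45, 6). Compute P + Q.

(33, 8)

(43, 43) + (45, 6). λ = (6 - 43)/(45 - 43) ≡ 22/2 mod 59. 2⁻¹ ≡ 30 (mod 59) since 2·30 = 60 ≡ 1, so λ ≡ 11.
  x = λ² - 43 - 45 = 121 - 88 ≡ 33; y = λ·(43 - 33) - 43 ≡ 8. → (33, 8)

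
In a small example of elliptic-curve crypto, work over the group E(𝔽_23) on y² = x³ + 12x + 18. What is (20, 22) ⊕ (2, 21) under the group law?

(20, 22) + (2, 21). λ = (21 - 22)/(2 - 20) ≡ 22/5 mod 23. 5⁻¹ ≡ 14 (mod 23), so λ ≡ 9.
  x = λ² - 20 - 2 = 81 - 22 ≡ 13; y = λ·(20 - 13) - 22 ≡ 18. → (13, 18)

(13, 18)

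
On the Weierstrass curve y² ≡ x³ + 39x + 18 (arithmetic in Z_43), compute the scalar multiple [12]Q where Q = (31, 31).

(14, 13)

Repeated addition: build up to 12Q.
2Q: tangent at (31, 31): λ = (3·31² + 39)/(2·31) ≡ 41/19. 19⁻¹ ≡ 34 (mod 43), so λ ≡ 41·34 ≡ 18.
  x = λ² - 31 - 31 = 324 - 62 ≡ 4; y = λ·(31 - 4) - 31 ≡ 25. → (4, 25)
3Q: (4, 25) + (31, 31). λ = (31 - 25)/(31 - 4) ≡ 6/27 mod 43. 27⁻¹ ≡ 8 (mod 43) since 27·8 = 216 ≡ 1, so λ ≡ 5.
  x = λ² - 4 - 31 = 25 - 35 ≡ 33; y = λ·(4 - 33) - 25 ≡ 2. → (33, 2)
4Q: (33, 2) + (31, 31). λ = (31 - 2)/(31 - 33) ≡ 29/41 mod 43. 41⁻¹ ≡ 21 (mod 43) since 41·21 = 861 ≡ 1, so λ ≡ 7.
  x = λ² - 33 - 31 = 49 - 64 ≡ 28; y = λ·(33 - 28) - 2 ≡ 33. → (28, 33)
5Q: (28, 33) + (31, 31). λ = (31 - 33)/(31 - 28) ≡ 41/3 mod 43. 3⁻¹ ≡ 29 (mod 43) since 3·29 = 87 ≡ 1, so λ ≡ 28.
  x = λ² - 28 - 31 = 784 - 59 ≡ 37; y = λ·(28 - 37) - 33 ≡ 16. → (37, 16)
6Q: (37, 16) + (31, 31). λ = (31 - 16)/(31 - 37) ≡ 15/37 mod 43. 37⁻¹ ≡ 7 (mod 43) since 37·7 = 259 ≡ 1, so λ ≡ 19.
  x = λ² - 37 - 31 = 361 - 68 ≡ 35; y = λ·(37 - 35) - 16 ≡ 22. → (35, 22)
7Q: (35, 22) + (31, 31). λ = (31 - 22)/(31 - 35) ≡ 9/39 mod 43. 39⁻¹ ≡ 32 (mod 43), so λ ≡ 30.
  x = λ² - 35 - 31 = 900 - 66 ≡ 17; y = λ·(35 - 17) - 22 ≡ 2. → (17, 2)
8Q: (17, 2) + (31, 31). λ = (31 - 2)/(31 - 17) ≡ 29/14 mod 43. 14⁻¹ ≡ 40 (mod 43), so λ ≡ 42.
  x = λ² - 17 - 31 = 1764 - 48 ≡ 39; y = λ·(17 - 39) - 2 ≡ 20. → (39, 20)
9Q: (39, 20) + (31, 31). λ = (31 - 20)/(31 - 39) ≡ 11/35 mod 43. 35⁻¹ ≡ 16 (mod 43), so λ ≡ 4.
  x = λ² - 39 - 31 = 16 - 70 ≡ 32; y = λ·(39 - 32) - 20 ≡ 8. → (32, 8)
10Q: (32, 8) + (31, 31). λ = (31 - 8)/(31 - 32) ≡ 23/42 mod 43. 42⁻¹ ≡ 42 (mod 43), so λ ≡ 20.
  x = λ² - 32 - 31 = 400 - 63 ≡ 36; y = λ·(32 - 36) - 8 ≡ 41. → (36, 41)
11Q: (36, 41) + (31, 31). λ = (31 - 41)/(31 - 36) ≡ 33/38 mod 43. 38⁻¹ ≡ 17 (mod 43), so λ ≡ 2.
  x = λ² - 36 - 31 = 4 - 67 ≡ 23; y = λ·(36 - 23) - 41 ≡ 28. → (23, 28)
12Q: (23, 28) + (31, 31). λ = (31 - 28)/(31 - 23) ≡ 3/8 mod 43. 8⁻¹ ≡ 27 (mod 43) since 8·27 = 216 ≡ 1, so λ ≡ 38.
  x = λ² - 23 - 31 = 1444 - 54 ≡ 14; y = λ·(23 - 14) - 28 ≡ 13. → (14, 13)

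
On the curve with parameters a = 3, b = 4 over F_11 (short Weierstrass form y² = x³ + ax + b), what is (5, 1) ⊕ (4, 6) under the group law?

(5, 1) + (4, 6). λ = (6 - 1)/(4 - 5) ≡ 5/10 mod 11. 10⁻¹ ≡ 10 (mod 11), so λ ≡ 6.
  x = λ² - 5 - 4 = 36 - 9 ≡ 5; y = λ·(5 - 5) - 1 ≡ 10. → (5, 10)

(5, 10)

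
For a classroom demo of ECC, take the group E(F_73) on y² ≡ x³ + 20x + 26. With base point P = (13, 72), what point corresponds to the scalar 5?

Repeated addition: build up to 5P.
2P: tangent at (13, 72): λ = (3·13² + 20)/(2·72) ≡ 16/71. 71⁻¹ ≡ 36 (mod 73), so λ ≡ 16·36 ≡ 65.
  x = λ² - 13 - 13 = 4225 - 26 ≡ 38; y = λ·(13 - 38) - 72 ≡ 55. → (38, 55)
3P: (38, 55) + (13, 72). λ = (72 - 55)/(13 - 38) ≡ 17/48 mod 73. 48⁻¹ ≡ 35 (mod 73), so λ ≡ 11.
  x = λ² - 38 - 13 = 121 - 51 ≡ 70; y = λ·(38 - 70) - 55 ≡ 31. → (70, 31)
4P: (70, 31) + (13, 72). λ = (72 - 31)/(13 - 70) ≡ 41/16 mod 73. 16⁻¹ ≡ 32 (mod 73), so λ ≡ 71.
  x = λ² - 70 - 13 = 5041 - 83 ≡ 67; y = λ·(70 - 67) - 31 ≡ 36. → (67, 36)
5P: (67, 36) + (13, 72). λ = (72 - 36)/(13 - 67) ≡ 36/19 mod 73. 19⁻¹ ≡ 50 (mod 73) since 19·50 = 950 ≡ 1, so λ ≡ 48.
  x = λ² - 67 - 13 = 2304 - 80 ≡ 34; y = λ·(67 - 34) - 36 ≡ 15. → (34, 15)

(34, 15)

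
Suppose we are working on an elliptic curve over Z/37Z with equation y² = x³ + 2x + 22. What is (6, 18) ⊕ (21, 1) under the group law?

(20, 25)

(6, 18) + (21, 1). λ = (1 - 18)/(21 - 6) ≡ 20/15 mod 37. 15⁻¹ ≡ 5 (mod 37) since 15·5 = 75 ≡ 1, so λ ≡ 26.
  x = λ² - 6 - 21 = 676 - 27 ≡ 20; y = λ·(6 - 20) - 18 ≡ 25. → (20, 25)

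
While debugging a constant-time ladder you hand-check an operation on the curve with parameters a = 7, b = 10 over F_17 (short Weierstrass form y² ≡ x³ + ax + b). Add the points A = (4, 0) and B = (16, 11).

(10, 3)

(4, 0) + (16, 11). λ = (11 - 0)/(16 - 4) ≡ 11/12 mod 17. 12⁻¹ ≡ 10 (mod 17) since 12·10 = 120 ≡ 1, so λ ≡ 8.
  x = λ² - 4 - 16 = 64 - 20 ≡ 10; y = λ·(4 - 10) - 0 ≡ 3. → (10, 3)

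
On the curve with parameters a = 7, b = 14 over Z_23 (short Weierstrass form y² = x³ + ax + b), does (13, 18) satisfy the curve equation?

y² = 18² ≡ 2; x³ + 7x + 14 = 2302 ≡ 2 (mod 23). 2 = 2.

yes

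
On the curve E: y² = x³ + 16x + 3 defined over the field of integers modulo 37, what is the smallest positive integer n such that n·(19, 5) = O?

2P: tangent at (19, 5): λ = (3·19² + 16)/(2·5) ≡ 26/10. 10⁻¹ ≡ 26 (mod 37), so λ ≡ 26·26 ≡ 10.
  x = λ² - 19 - 19 = 100 - 38 ≡ 25; y = λ·(19 - 25) - 5 ≡ 9. → (25, 9)
3P: (25, 9) + (19, 5). λ = (5 - 9)/(19 - 25) ≡ 33/31 mod 37. 31⁻¹ ≡ 6 (mod 37), so λ ≡ 13.
  x = λ² - 25 - 19 = 169 - 44 ≡ 14; y = λ·(25 - 14) - 9 ≡ 23. → (14, 23)
4P: (14, 23) + (19, 5). λ = (5 - 23)/(19 - 14) ≡ 19/5 mod 37. 5⁻¹ ≡ 15 (mod 37) since 5·15 = 75 ≡ 1, so λ ≡ 26.
  x = λ² - 14 - 19 = 676 - 33 ≡ 14; y = λ·(14 - 14) - 23 ≡ 14. → (14, 14)
5P: (14, 14) + (19, 5). λ = (5 - 14)/(19 - 14) ≡ 28/5 mod 37. 5⁻¹ ≡ 15 (mod 37) since 5·15 = 75 ≡ 1, so λ ≡ 13.
  x = λ² - 14 - 19 = 169 - 33 ≡ 25; y = λ·(14 - 25) - 14 ≡ 28. → (25, 28)
6P: (25, 28) + (19, 5). λ = (5 - 28)/(19 - 25) ≡ 14/31 mod 37. 31⁻¹ ≡ 6 (mod 37), so λ ≡ 10.
  x = λ² - 25 - 19 = 100 - 44 ≡ 19; y = λ·(25 - 19) - 28 ≡ 32. → (19, 32)
7P: (19, 32) + (19, 5): same x and y₁ ≡ -y₂, so the sum is O.
7P = O, so the order is 7.

7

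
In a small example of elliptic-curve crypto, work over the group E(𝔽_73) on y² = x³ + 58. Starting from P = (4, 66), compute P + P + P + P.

(26, 25)

Repeated addition: build up to 4P.
2P: tangent at (4, 66): λ = (3·4² + 0)/(2·66) ≡ 48/59. 59⁻¹ ≡ 26 (mod 73), so λ ≡ 48·26 ≡ 7.
  x = λ² - 4 - 4 = 49 - 8 ≡ 41; y = λ·(4 - 41) - 66 ≡ 40. → (41, 40)
3P: (41, 40) + (4, 66). λ = (66 - 40)/(4 - 41) ≡ 26/36 mod 73. 36⁻¹ ≡ 71 (mod 73) since 36·71 = 2556 ≡ 1, so λ ≡ 21.
  x = λ² - 41 - 4 = 441 - 45 ≡ 31; y = λ·(41 - 31) - 40 ≡ 24. → (31, 24)
4P: (31, 24) + (4, 66). λ = (66 - 24)/(4 - 31) ≡ 42/46 mod 73. 46⁻¹ ≡ 27 (mod 73) since 46·27 = 1242 ≡ 1, so λ ≡ 39.
  x = λ² - 31 - 4 = 1521 - 35 ≡ 26; y = λ·(31 - 26) - 24 ≡ 25. → (26, 25)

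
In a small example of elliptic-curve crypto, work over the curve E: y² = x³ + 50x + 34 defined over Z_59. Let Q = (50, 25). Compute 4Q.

(17, 30)

Repeated addition: build up to 4Q.
2Q: tangent at (50, 25): λ = (3·50² + 50)/(2·25) ≡ 57/50. 50⁻¹ ≡ 13 (mod 59) since 50·13 = 650 ≡ 1, so λ ≡ 57·13 ≡ 33.
  x = λ² - 50 - 50 = 1089 - 100 ≡ 45; y = λ·(50 - 45) - 25 ≡ 22. → (45, 22)
3Q: (45, 22) + (50, 25). λ = (25 - 22)/(50 - 45) ≡ 3/5 mod 59. 5⁻¹ ≡ 12 (mod 59), so λ ≡ 36.
  x = λ² - 45 - 50 = 1296 - 95 ≡ 21; y = λ·(45 - 21) - 22 ≡ 16. → (21, 16)
4Q: (21, 16) + (50, 25). λ = (25 - 16)/(50 - 21) ≡ 9/29 mod 59. 29⁻¹ ≡ 57 (mod 59) since 29·57 = 1653 ≡ 1, so λ ≡ 41.
  x = λ² - 21 - 50 = 1681 - 71 ≡ 17; y = λ·(21 - 17) - 16 ≡ 30. → (17, 30)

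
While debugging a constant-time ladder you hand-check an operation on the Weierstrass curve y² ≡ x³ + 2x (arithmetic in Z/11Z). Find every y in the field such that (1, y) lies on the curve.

x³ + 2x + 0 = 3 ≡ 3 (mod 11).
Square roots of 3 mod 11: 5 and 6 (since 5² = 25 ≡ 3).

5, 6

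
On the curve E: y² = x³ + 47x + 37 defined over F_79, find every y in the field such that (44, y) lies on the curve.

28, 51

x³ + 47x + 37 = 87289 ≡ 73 (mod 79).
Square roots of 73 mod 79: 28 and 51 (since 28² = 784 ≡ 73).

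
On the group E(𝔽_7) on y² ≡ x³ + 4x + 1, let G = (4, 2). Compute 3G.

(0, 6)

Repeated addition: build up to 3G.
2G: tangent at (4, 2): λ = (3·4² + 4)/(2·2) ≡ 3/4. 4⁻¹ ≡ 2 (mod 7), so λ ≡ 3·2 ≡ 6.
  x = λ² - 4 - 4 = 36 - 8 ≡ 0; y = λ·(4 - 0) - 2 ≡ 1. → (0, 1)
3G: (0, 1) + (4, 2). λ = (2 - 1)/(4 - 0) ≡ 1/4 mod 7. 4⁻¹ ≡ 2 (mod 7), so λ ≡ 2.
  x = λ² - 0 - 4 = 4 - 4 ≡ 0; y = λ·(0 - 0) - 1 ≡ 6. → (0, 6)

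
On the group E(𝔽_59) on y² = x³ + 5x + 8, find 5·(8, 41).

(20, 54)

Write P = (8, 41).
Repeated addition: build up to 5P.
2P: tangent at (8, 41): λ = (3·8² + 5)/(2·41) ≡ 20/23. 23⁻¹ ≡ 18 (mod 59), so λ ≡ 20·18 ≡ 6.
  x = λ² - 8 - 8 = 36 - 16 ≡ 20; y = λ·(8 - 20) - 41 ≡ 5. → (20, 5)
3P: (20, 5) + (8, 41). λ = (41 - 5)/(8 - 20) ≡ 36/47 mod 59. 47⁻¹ ≡ 54 (mod 59) since 47·54 = 2538 ≡ 1, so λ ≡ 56.
  x = λ² - 20 - 8 = 3136 - 28 ≡ 40; y = λ·(20 - 40) - 5 ≡ 55. → (40, 55)
4P: (40, 55) + (8, 41). λ = (41 - 55)/(8 - 40) ≡ 45/27 mod 59. 27⁻¹ ≡ 35 (mod 59) since 27·35 = 945 ≡ 1, so λ ≡ 41.
  x = λ² - 40 - 8 = 1681 - 48 ≡ 40; y = λ·(40 - 40) - 55 ≡ 4. → (40, 4)
5P: (40, 4) + (8, 41). λ = (41 - 4)/(8 - 40) ≡ 37/27 mod 59. 27⁻¹ ≡ 35 (mod 59), so λ ≡ 56.
  x = λ² - 40 - 8 = 3136 - 48 ≡ 20; y = λ·(40 - 20) - 4 ≡ 54. → (20, 54)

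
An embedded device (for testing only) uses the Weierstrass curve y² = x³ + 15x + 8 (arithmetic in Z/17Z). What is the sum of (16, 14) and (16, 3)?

O

The two points share x = 16 and their y-coordinates satisfy 14 + 3 ≡ 0 (mod 17), so they are inverses. Their sum is O.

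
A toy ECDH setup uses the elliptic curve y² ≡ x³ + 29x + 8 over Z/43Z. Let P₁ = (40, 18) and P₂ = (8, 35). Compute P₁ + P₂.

(40, 18) + (8, 35). λ = (35 - 18)/(8 - 40) ≡ 17/11 mod 43. 11⁻¹ ≡ 4 (mod 43) since 11·4 = 44 ≡ 1, so λ ≡ 25.
  x = λ² - 40 - 8 = 625 - 48 ≡ 18; y = λ·(40 - 18) - 18 ≡ 16. → (18, 16)

(18, 16)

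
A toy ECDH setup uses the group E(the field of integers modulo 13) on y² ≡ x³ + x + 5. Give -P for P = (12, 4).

-(12, 4) = (12, -4 mod 13) = (12, 9).

(12, 9)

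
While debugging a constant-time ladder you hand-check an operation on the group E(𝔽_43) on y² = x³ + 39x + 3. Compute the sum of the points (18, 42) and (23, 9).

(18, 42) + (23, 9). λ = (9 - 42)/(23 - 18) ≡ 10/5 mod 43. 5⁻¹ ≡ 26 (mod 43) since 5·26 = 130 ≡ 1, so λ ≡ 2.
  x = λ² - 18 - 23 = 4 - 41 ≡ 6; y = λ·(18 - 6) - 42 ≡ 25. → (6, 25)

(6, 25)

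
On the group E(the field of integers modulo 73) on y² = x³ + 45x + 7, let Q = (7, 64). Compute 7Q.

Repeated addition: build up to 7Q.
2Q: tangent at (7, 64): λ = (3·7² + 45)/(2·64) ≡ 46/55. 55⁻¹ ≡ 4 (mod 73) since 55·4 = 220 ≡ 1, so λ ≡ 46·4 ≡ 38.
  x = λ² - 7 - 7 = 1444 - 14 ≡ 43; y = λ·(7 - 43) - 64 ≡ 28. → (43, 28)
3Q: (43, 28) + (7, 64). λ = (64 - 28)/(7 - 43) ≡ 36/37 mod 73. 37⁻¹ ≡ 2 (mod 73) since 37·2 = 74 ≡ 1, so λ ≡ 72.
  x = λ² - 43 - 7 = 5184 - 50 ≡ 24; y = λ·(43 - 24) - 28 ≡ 26. → (24, 26)
4Q: (24, 26) + (7, 64). λ = (64 - 26)/(7 - 24) ≡ 38/56 mod 73. 56⁻¹ ≡ 30 (mod 73) since 56·30 = 1680 ≡ 1, so λ ≡ 45.
  x = λ² - 24 - 7 = 2025 - 31 ≡ 23; y = λ·(24 - 23) - 26 ≡ 19. → (23, 19)
5Q: (23, 19) + (7, 64). λ = (64 - 19)/(7 - 23) ≡ 45/57 mod 73. 57⁻¹ ≡ 41 (mod 73) since 57·41 = 2337 ≡ 1, so λ ≡ 20.
  x = λ² - 23 - 7 = 400 - 30 ≡ 5; y = λ·(23 - 5) - 19 ≡ 49. → (5, 49)
6Q: (5, 49) + (7, 64). λ = (64 - 49)/(7 - 5) ≡ 15/2 mod 73. 2⁻¹ ≡ 37 (mod 73), so λ ≡ 44.
  x = λ² - 5 - 7 = 1936 - 12 ≡ 26; y = λ·(5 - 26) - 49 ≡ 49. → (26, 49)
7Q: (26, 49) + (7, 64). λ = (64 - 49)/(7 - 26) ≡ 15/54 mod 73. 54⁻¹ ≡ 23 (mod 73) since 54·23 = 1242 ≡ 1, so λ ≡ 53.
  x = λ² - 26 - 7 = 2809 - 33 ≡ 2; y = λ·(26 - 2) - 49 ≡ 55. → (2, 55)

(2, 55)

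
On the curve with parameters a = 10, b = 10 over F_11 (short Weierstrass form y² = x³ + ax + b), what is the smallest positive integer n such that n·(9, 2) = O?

7

2P: tangent at (9, 2): λ = (3·9² + 10)/(2·2) ≡ 0/4. 4⁻¹ ≡ 3 (mod 11), so λ ≡ 0·3 ≡ 0.
  x = λ² - 9 - 9 = 0 - 18 ≡ 4; y = λ·(9 - 4) - 2 ≡ 9. → (4, 9)
3P: (4, 9) + (9, 2). λ = (2 - 9)/(9 - 4) ≡ 4/5 mod 11. 5⁻¹ ≡ 9 (mod 11), so λ ≡ 3.
  x = λ² - 4 - 9 = 9 - 13 ≡ 7; y = λ·(4 - 7) - 9 ≡ 4. → (7, 4)
4P: (7, 4) + (9, 2). λ = (2 - 4)/(9 - 7) ≡ 9/2 mod 11. 2⁻¹ ≡ 6 (mod 11) since 2·6 = 12 ≡ 1, so λ ≡ 10.
  x = λ² - 7 - 9 = 100 - 16 ≡ 7; y = λ·(7 - 7) - 4 ≡ 7. → (7, 7)
5P: (7, 7) + (9, 2). λ = (2 - 7)/(9 - 7) ≡ 6/2 mod 11. 2⁻¹ ≡ 6 (mod 11) since 2·6 = 12 ≡ 1, so λ ≡ 3.
  x = λ² - 7 - 9 = 9 - 16 ≡ 4; y = λ·(7 - 4) - 7 ≡ 2. → (4, 2)
6P: (4, 2) + (9, 2). λ = (2 - 2)/(9 - 4) ≡ 0/5 mod 11. 5⁻¹ ≡ 9 (mod 11), so λ ≡ 0.
  x = λ² - 4 - 9 = 0 - 13 ≡ 9; y = λ·(4 - 9) - 2 ≡ 9. → (9, 9)
7P: (9, 9) + (9, 2): same x and y₁ ≡ -y₂, so the sum is O.
7P = O, so the order is 7.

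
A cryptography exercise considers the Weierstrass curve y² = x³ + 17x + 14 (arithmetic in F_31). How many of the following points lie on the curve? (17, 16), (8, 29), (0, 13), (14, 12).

(17, 16): 16² ≡ 8, rhs ≡ 8 → on.
(8, 29): 29² ≡ 4, rhs ≡ 11 → off.
(0, 13): 13² ≡ 14, rhs ≡ 14 → on.
(14, 12): 12² ≡ 20, rhs ≡ 20 → on.

3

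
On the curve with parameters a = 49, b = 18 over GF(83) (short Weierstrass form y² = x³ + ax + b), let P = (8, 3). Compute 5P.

Repeated addition: build up to 5P.
2P: tangent at (8, 3): λ = (3·8² + 49)/(2·3) ≡ 75/6. 6⁻¹ ≡ 14 (mod 83), so λ ≡ 75·14 ≡ 54.
  x = λ² - 8 - 8 = 2916 - 16 ≡ 78; y = λ·(8 - 78) - 3 ≡ 35. → (78, 35)
3P: (78, 35) + (8, 3). λ = (3 - 35)/(8 - 78) ≡ 51/13 mod 83. 13⁻¹ ≡ 32 (mod 83), so λ ≡ 55.
  x = λ² - 78 - 8 = 3025 - 86 ≡ 34; y = λ·(78 - 34) - 35 ≡ 61. → (34, 61)
4P: (34, 61) + (8, 3). λ = (3 - 61)/(8 - 34) ≡ 25/57 mod 83. 57⁻¹ ≡ 67 (mod 83), so λ ≡ 15.
  x = λ² - 34 - 8 = 225 - 42 ≡ 17; y = λ·(34 - 17) - 61 ≡ 28. → (17, 28)
5P: (17, 28) + (8, 3). λ = (3 - 28)/(8 - 17) ≡ 58/74 mod 83. 74⁻¹ ≡ 46 (mod 83) since 74·46 = 3404 ≡ 1, so λ ≡ 12.
  x = λ² - 17 - 8 = 144 - 25 ≡ 36; y = λ·(17 - 36) - 28 ≡ 76. → (36, 76)

(36, 76)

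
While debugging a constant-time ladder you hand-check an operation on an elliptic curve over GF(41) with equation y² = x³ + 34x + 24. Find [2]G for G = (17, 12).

tangent at (17, 12): λ = (3·17² + 34)/(2·12) ≡ 40/24. 24⁻¹ ≡ 12 (mod 41), so λ ≡ 40·12 ≡ 29.
  x = λ² - 17 - 17 = 841 - 34 ≡ 28; y = λ·(17 - 28) - 12 ≡ 38. → (28, 38)

(28, 38)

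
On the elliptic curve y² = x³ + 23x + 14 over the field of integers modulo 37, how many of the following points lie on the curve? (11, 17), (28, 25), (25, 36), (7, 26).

(11, 17): 17² ≡ 30, rhs ≡ 7 → off.
(28, 25): 25² ≡ 33, rhs ≡ 3 → off.
(25, 36): 36² ≡ 1, rhs ≡ 8 → off.
(7, 26): 26² ≡ 10, rhs ≡ 0 → off.

0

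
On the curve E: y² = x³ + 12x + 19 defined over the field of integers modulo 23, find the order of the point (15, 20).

9

2P: tangent at (15, 20): λ = (3·15² + 12)/(2·20) ≡ 20/17. 17⁻¹ ≡ 19 (mod 23), so λ ≡ 20·19 ≡ 12.
  x = λ² - 15 - 15 = 144 - 30 ≡ 22; y = λ·(15 - 22) - 20 ≡ 11. → (22, 11)
3P: (22, 11) + (15, 20). λ = (20 - 11)/(15 - 22) ≡ 9/16 mod 23. 16⁻¹ ≡ 13 (mod 23) since 16·13 = 208 ≡ 1, so λ ≡ 2.
  x = λ² - 22 - 15 = 4 - 37 ≡ 13; y = λ·(22 - 13) - 11 ≡ 7. → (13, 7)
4P: (13, 7) + (15, 20). λ = (20 - 7)/(15 - 13) ≡ 13/2 mod 23. 2⁻¹ ≡ 12 (mod 23), so λ ≡ 18.
  x = λ² - 13 - 15 = 324 - 28 ≡ 20; y = λ·(13 - 20) - 7 ≡ 5. → (20, 5)
5P: (20, 5) + (15, 20). λ = (20 - 5)/(15 - 20) ≡ 15/18 mod 23. 18⁻¹ ≡ 9 (mod 23), so λ ≡ 20.
  x = λ² - 20 - 15 = 400 - 35 ≡ 20; y = λ·(20 - 20) - 5 ≡ 18. → (20, 18)
6P: (20, 18) + (15, 20). λ = (20 - 18)/(15 - 20) ≡ 2/18 mod 23. 18⁻¹ ≡ 9 (mod 23) since 18·9 = 162 ≡ 1, so λ ≡ 18.
  x = λ² - 20 - 15 = 324 - 35 ≡ 13; y = λ·(20 - 13) - 18 ≡ 16. → (13, 16)
7P: (13, 16) + (15, 20). λ = (20 - 16)/(15 - 13) ≡ 4/2 mod 23. 2⁻¹ ≡ 12 (mod 23), so λ ≡ 2.
  x = λ² - 13 - 15 = 4 - 28 ≡ 22; y = λ·(13 - 22) - 16 ≡ 12. → (22, 12)
8P: (22, 12) + (15, 20). λ = (20 - 12)/(15 - 22) ≡ 8/16 mod 23. 16⁻¹ ≡ 13 (mod 23) since 16·13 = 208 ≡ 1, so λ ≡ 12.
  x = λ² - 22 - 15 = 144 - 37 ≡ 15; y = λ·(22 - 15) - 12 ≡ 3. → (15, 3)
9P: (15, 3) + (15, 20): same x and y₁ ≡ -y₂, so the sum is O.
9P = O, so the order is 9.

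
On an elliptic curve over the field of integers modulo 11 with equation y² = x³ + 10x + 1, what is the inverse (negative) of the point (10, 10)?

-(10, 10) = (10, -10 mod 11) = (10, 1).

(10, 1)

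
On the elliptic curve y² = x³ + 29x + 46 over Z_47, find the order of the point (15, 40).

2P: tangent at (15, 40): λ = (3·15² + 29)/(2·40) ≡ 46/33. 33⁻¹ ≡ 10 (mod 47) since 33·10 = 330 ≡ 1, so λ ≡ 46·10 ≡ 37.
  x = λ² - 15 - 15 = 1369 - 30 ≡ 23; y = λ·(15 - 23) - 40 ≡ 40. → (23, 40)
3P: (23, 40) + (15, 40). λ = (40 - 40)/(15 - 23) ≡ 0/39 mod 47. 39⁻¹ ≡ 41 (mod 47), so λ ≡ 0.
  x = λ² - 23 - 15 = 0 - 38 ≡ 9; y = λ·(23 - 9) - 40 ≡ 7. → (9, 7)
4P: (9, 7) + (15, 40). λ = (40 - 7)/(15 - 9) ≡ 33/6 mod 47. 6⁻¹ ≡ 8 (mod 47) since 6·8 = 48 ≡ 1, so λ ≡ 29.
  x = λ² - 9 - 15 = 841 - 24 ≡ 18; y = λ·(9 - 18) - 7 ≡ 14. → (18, 14)
5P: (18, 14) + (15, 40). λ = (40 - 14)/(15 - 18) ≡ 26/44 mod 47. 44⁻¹ ≡ 31 (mod 47) since 44·31 = 1364 ≡ 1, so λ ≡ 7.
  x = λ² - 18 - 15 = 49 - 33 ≡ 16; y = λ·(18 - 16) - 14 ≡ 0. → (16, 0)
6P: (16, 0) + (15, 40). λ = (40 - 0)/(15 - 16) ≡ 40/46 mod 47. 46⁻¹ ≡ 46 (mod 47), so λ ≡ 7.
  x = λ² - 16 - 15 = 49 - 31 ≡ 18; y = λ·(16 - 18) - 0 ≡ 33. → (18, 33)
7P: (18, 33) + (15, 40). λ = (40 - 33)/(15 - 18) ≡ 7/44 mod 47. 44⁻¹ ≡ 31 (mod 47), so λ ≡ 29.
  x = λ² - 18 - 15 = 841 - 33 ≡ 9; y = λ·(18 - 9) - 33 ≡ 40. → (9, 40)
8P: (9, 40) + (15, 40). λ = (40 - 40)/(15 - 9) ≡ 0/6 mod 47. 6⁻¹ ≡ 8 (mod 47), so λ ≡ 0.
  x = λ² - 9 - 15 = 0 - 24 ≡ 23; y = λ·(9 - 23) - 40 ≡ 7. → (23, 7)
9P: (23, 7) + (15, 40). λ = (40 - 7)/(15 - 23) ≡ 33/39 mod 47. 39⁻¹ ≡ 41 (mod 47) since 39·41 = 1599 ≡ 1, so λ ≡ 37.
  x = λ² - 23 - 15 = 1369 - 38 ≡ 15; y = λ·(23 - 15) - 7 ≡ 7. → (15, 7)
10P: (15, 7) + (15, 40): same x and y₁ ≡ -y₂, so the sum is ∞.
10P = ∞, so the order is 10.

10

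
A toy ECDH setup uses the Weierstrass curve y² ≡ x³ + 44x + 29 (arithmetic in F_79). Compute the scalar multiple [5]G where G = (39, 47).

(39, 47)

Double-and-add on 5 = (101)₂. Start with G = (39, 47) for the leading 1-bit.
double: tangent at (39, 47): λ = (3·39² + 44)/(2·47) ≡ 25/15. 15⁻¹ ≡ 58 (mod 79), so λ ≡ 25·58 ≡ 28.
  x = λ² - 39 - 39 = 784 - 78 ≡ 74; y = λ·(39 - 74) - 47 ≡ 0. → (74, 0)
double: (74, 0) + (74, 0): same x and y₁ ≡ -y₂, so the sum is O.
add G: O + (39, 47) = (39, 47) (identity).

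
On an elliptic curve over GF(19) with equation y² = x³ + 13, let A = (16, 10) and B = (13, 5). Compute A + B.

(16, 10) + (13, 5). λ = (5 - 10)/(13 - 16) ≡ 14/16 mod 19. 16⁻¹ ≡ 6 (mod 19), so λ ≡ 8.
  x = λ² - 16 - 13 = 64 - 29 ≡ 16; y = λ·(16 - 16) - 10 ≡ 9. → (16, 9)

(16, 9)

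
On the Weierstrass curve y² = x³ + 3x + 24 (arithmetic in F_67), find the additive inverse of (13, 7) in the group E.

-(13, 7) = (13, -7 mod 67) = (13, 60).

(13, 60)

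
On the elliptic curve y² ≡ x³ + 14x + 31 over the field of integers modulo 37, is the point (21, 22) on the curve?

yes

y² = 22² ≡ 3; x³ + 14x + 31 = 9586 ≡ 3 (mod 37). 3 = 3.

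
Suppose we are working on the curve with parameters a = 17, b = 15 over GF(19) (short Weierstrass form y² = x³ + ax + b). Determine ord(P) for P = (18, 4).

2P: tangent at (18, 4): λ = (3·18² + 17)/(2·4) ≡ 1/8. 8⁻¹ ≡ 12 (mod 19), so λ ≡ 1·12 ≡ 12.
  x = λ² - 18 - 18 = 144 - 36 ≡ 13; y = λ·(18 - 13) - 4 ≡ 18. → (13, 18)
3P: (13, 18) + (18, 4). λ = (4 - 18)/(18 - 13) ≡ 5/5 mod 19. 5⁻¹ ≡ 4 (mod 19), so λ ≡ 1.
  x = λ² - 13 - 18 = 1 - 31 ≡ 8; y = λ·(13 - 8) - 18 ≡ 6. → (8, 6)
4P: (8, 6) + (18, 4). λ = (4 - 6)/(18 - 8) ≡ 17/10 mod 19. 10⁻¹ ≡ 2 (mod 19), so λ ≡ 15.
  x = λ² - 8 - 18 = 225 - 26 ≡ 9; y = λ·(8 - 9) - 6 ≡ 17. → (9, 17)
5P: (9, 17) + (18, 4). λ = (4 - 17)/(18 - 9) ≡ 6/9 mod 19. 9⁻¹ ≡ 17 (mod 19) since 9·17 = 153 ≡ 1, so λ ≡ 7.
  x = λ² - 9 - 18 = 49 - 27 ≡ 3; y = λ·(9 - 3) - 17 ≡ 6. → (3, 6)
6P: (3, 6) + (18, 4). λ = (4 - 6)/(18 - 3) ≡ 17/15 mod 19. 15⁻¹ ≡ 14 (mod 19) since 15·14 = 210 ≡ 1, so λ ≡ 10.
  x = λ² - 3 - 18 = 100 - 21 ≡ 3; y = λ·(3 - 3) - 6 ≡ 13. → (3, 13)
7P: (3, 13) + (18, 4). λ = (4 - 13)/(18 - 3) ≡ 10/15 mod 19. 15⁻¹ ≡ 14 (mod 19), so λ ≡ 7.
  x = λ² - 3 - 18 = 49 - 21 ≡ 9; y = λ·(3 - 9) - 13 ≡ 2. → (9, 2)
8P: (9, 2) + (18, 4). λ = (4 - 2)/(18 - 9) ≡ 2/9 mod 19. 9⁻¹ ≡ 17 (mod 19), so λ ≡ 15.
  x = λ² - 9 - 18 = 225 - 27 ≡ 8; y = λ·(9 - 8) - 2 ≡ 13. → (8, 13)
9P: (8, 13) + (18, 4). λ = (4 - 13)/(18 - 8) ≡ 10/10 mod 19. 10⁻¹ ≡ 2 (mod 19), so λ ≡ 1.
  x = λ² - 8 - 18 = 1 - 26 ≡ 13; y = λ·(8 - 13) - 13 ≡ 1. → (13, 1)
10P: (13, 1) + (18, 4). λ = (4 - 1)/(18 - 13) ≡ 3/5 mod 19. 5⁻¹ ≡ 4 (mod 19), so λ ≡ 12.
  x = λ² - 13 - 18 = 144 - 31 ≡ 18; y = λ·(13 - 18) - 1 ≡ 15. → (18, 15)
11P: (18, 15) + (18, 4): same x and y₁ ≡ -y₂, so the sum is O.
11P = O, so the order is 11.

11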